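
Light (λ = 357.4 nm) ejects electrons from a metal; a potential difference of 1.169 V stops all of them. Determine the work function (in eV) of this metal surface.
2.30 eV

The stopping potential gives the maximum kinetic energy: KE_max = eV_s = 1.169 eV

From Einstein's photoelectric equation: KE_max = hc/λ - φ
Rearranging: φ = hc/λ - KE_max

Calculate photon energy:
E_photon = hc/λ = (6.626×10⁻³⁴ J·s)(3×10⁸ m/s) / (357.4×10⁻⁹ m) = 3.4691 eV

Therefore:
φ = 3.4691 - 1.169 = 2.30 eV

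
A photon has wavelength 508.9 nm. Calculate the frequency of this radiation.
5.8910e+14 Hz

Using the wave equation: c = fλ

Solving for frequency:
f = c/λ = (3×10⁸ m/s) / (508.9×10⁻⁹ m)
f = 5.8910e+14 Hz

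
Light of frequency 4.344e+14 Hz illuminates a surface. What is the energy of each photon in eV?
1.7965 eV

Using E = hf:

E = hf = (6.626×10⁻³⁴ J·s)(4.344e+14 Hz)
E = 1.7965 eV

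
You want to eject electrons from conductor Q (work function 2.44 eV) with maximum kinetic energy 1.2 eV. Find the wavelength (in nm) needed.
340.62 nm

From Einstein's equation: KE_max = hc/λ - φ

Rearranging for λ:
hc/λ = KE_max + φ
λ = hc/(KE_max + φ)

Required photon energy:
E_photon = KE_max + φ = 1.2 + 2.44 = 3.64 eV

Required wavelength:
λ = hc/E_photon = (6.626×10⁻³⁴)(3×10⁸) / (3.64 × 1.602×10⁻¹⁹)
λ = 340.62 nm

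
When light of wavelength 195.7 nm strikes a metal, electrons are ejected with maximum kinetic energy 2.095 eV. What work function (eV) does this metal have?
4.24 eV

From Einstein's photoelectric equation: KE_max = hf - φ = hc/λ - φ

Rearranging for φ:
φ = hc/λ - KE_max

Calculate photon energy:
E_photon = hc/λ = 6.3354 eV

Therefore:
φ = 6.3354 - 2.095 = 4.24 eV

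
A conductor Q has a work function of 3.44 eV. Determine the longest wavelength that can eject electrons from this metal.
360.42 nm

The threshold wavelength is when the photon energy equals the work function:
hc/λ₀ = φ

Solving for λ₀:
λ₀ = hc/φ = (6.626×10⁻³⁴ J·s)(3×10⁸ m/s) / (3.44 eV × 1.602×10⁻¹⁹ J/eV)
λ₀ = 360.42 nm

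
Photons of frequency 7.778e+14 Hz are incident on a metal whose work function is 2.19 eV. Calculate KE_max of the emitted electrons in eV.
1.0267 eV

Using Einstein's photoelectric equation: KE_max = hf - φ

First, calculate the photon energy:
E_photon = hf = (6.626×10⁻³⁴ J·s)(7.778e+14 Hz)
E_photon = 3.2167 eV

Then, the maximum kinetic energy:
KE_max = E_photon - φ = 3.2167 eV - 2.19 eV = 1.0267 eV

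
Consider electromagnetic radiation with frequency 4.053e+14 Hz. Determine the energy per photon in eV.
1.6762 eV

Using E = hf:

E = hf = (6.626×10⁻³⁴ J·s)(4.053e+14 Hz)
E = 1.6762 eV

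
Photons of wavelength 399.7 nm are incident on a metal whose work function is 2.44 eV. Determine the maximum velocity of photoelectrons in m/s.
4.8254e+05 m/s

First, find the maximum kinetic energy:
E_photon = hc/λ = 3.1019 eV
KE_max = E_photon - φ = 3.1019 - 2.44 = 0.6619 eV

Convert to Joules: KE_max = 0.6619 × 1.602×10⁻¹⁹ J = 1.0605e-19 J

Then use KE = ½mv² to find velocity:
v = √(2·KE/m) = √(2 × 1.0605e-19 J / 9.109e-31 kg)
v = 4.8254e+05 m/s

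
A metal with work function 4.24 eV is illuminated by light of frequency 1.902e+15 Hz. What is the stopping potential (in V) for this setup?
3.6260 V

The stopping potential V_s satisfies: eV_s = KE_max

First, find KE_max using Einstein's equation:
E_photon = hf = (6.626×10⁻³⁴ J·s)(1.902e+15 Hz) = 7.8660 eV
KE_max = E_photon - φ = 7.8660 - 4.24 = 3.6260 eV

Since eV_s = KE_max:
V_s = KE_max/e = 3.6260 V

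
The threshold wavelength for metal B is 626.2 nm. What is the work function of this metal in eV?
1.98 eV

At the threshold wavelength, photon energy equals work function:
φ = hc/λ₀

Calculating:
φ = (6.626×10⁻³⁴ J·s)(3×10⁸ m/s) / (626.2×10⁻⁹ m)
φ = 1.98 eV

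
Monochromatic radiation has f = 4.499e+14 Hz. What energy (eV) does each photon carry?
1.8606 eV

Using E = hf:

E = hf = (6.626×10⁻³⁴ J·s)(4.499e+14 Hz)
E = 1.8606 eV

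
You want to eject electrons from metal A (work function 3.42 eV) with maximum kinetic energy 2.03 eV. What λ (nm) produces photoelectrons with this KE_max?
227.49 nm

From Einstein's equation: KE_max = hc/λ - φ

Rearranging for λ:
hc/λ = KE_max + φ
λ = hc/(KE_max + φ)

Required photon energy:
E_photon = KE_max + φ = 2.03 + 3.42 = 5.45 eV

Required wavelength:
λ = hc/E_photon = (6.626×10⁻³⁴)(3×10⁸) / (5.45 × 1.602×10⁻¹⁹)
λ = 227.49 nm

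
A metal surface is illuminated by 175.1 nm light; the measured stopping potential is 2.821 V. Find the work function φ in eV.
4.26 eV

The stopping potential gives the maximum kinetic energy: KE_max = eV_s = 2.821 eV

From Einstein's photoelectric equation: KE_max = hc/λ - φ
Rearranging: φ = hc/λ - KE_max

Calculate photon energy:
E_photon = hc/λ = (6.626×10⁻³⁴ J·s)(3×10⁸ m/s) / (175.1×10⁻⁹ m) = 7.0808 eV

Therefore:
φ = 7.0808 - 2.821 = 4.26 eV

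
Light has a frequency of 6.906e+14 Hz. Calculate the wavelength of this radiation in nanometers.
434.10 nm

Using the wave equation: c = fλ

Solving for wavelength:
λ = c/f = (3×10⁸ m/s) / (6.906e+14 Hz)
λ = 434.10 nm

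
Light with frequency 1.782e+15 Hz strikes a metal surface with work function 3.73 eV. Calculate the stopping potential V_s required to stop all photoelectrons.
3.6398 V

The stopping potential V_s satisfies: eV_s = KE_max

First, find KE_max using Einstein's equation:
E_photon = hf = (6.626×10⁻³⁴ J·s)(1.782e+15 Hz) = 7.3698 eV
KE_max = E_photon - φ = 7.3698 - 3.73 = 3.6398 eV

Since eV_s = KE_max:
V_s = KE_max/e = 3.6398 V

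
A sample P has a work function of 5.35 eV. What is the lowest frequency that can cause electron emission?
1.2936e+15 Hz

The threshold frequency is when the photon energy equals the work function:
hf₀ = φ

Solving for f₀:
f₀ = φ/h = (5.35 eV × 1.602×10⁻¹⁹ J/eV) / (6.626×10⁻³⁴ J·s)
f₀ = 1.2936e+15 Hz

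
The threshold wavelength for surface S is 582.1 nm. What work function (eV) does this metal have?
2.13 eV

At the threshold wavelength, photon energy equals work function:
φ = hc/λ₀

Calculating:
φ = (6.626×10⁻³⁴ J·s)(3×10⁸ m/s) / (582.1×10⁻⁹ m)
φ = 2.13 eV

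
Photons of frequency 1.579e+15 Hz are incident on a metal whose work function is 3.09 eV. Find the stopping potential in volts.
3.4402 V

The stopping potential V_s satisfies: eV_s = KE_max

First, find KE_max using Einstein's equation:
E_photon = hf = (6.626×10⁻³⁴ J·s)(1.579e+15 Hz) = 6.5302 eV
KE_max = E_photon - φ = 6.5302 - 3.09 = 3.4402 eV

Since eV_s = KE_max:
V_s = KE_max/e = 3.4402 V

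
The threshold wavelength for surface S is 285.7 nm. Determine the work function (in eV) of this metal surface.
4.34 eV

At the threshold wavelength, photon energy equals work function:
φ = hc/λ₀

Calculating:
φ = (6.626×10⁻³⁴ J·s)(3×10⁸ m/s) / (285.7×10⁻⁹ m)
φ = 4.34 eV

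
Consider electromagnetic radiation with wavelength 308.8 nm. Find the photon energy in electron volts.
4.0150 eV

Using E = hf = hc/λ:

E = hc/λ = (6.626×10⁻³⁴ J·s)(3×10⁸ m/s) / (308.8×10⁻⁹ m)
E = 4.0150 eV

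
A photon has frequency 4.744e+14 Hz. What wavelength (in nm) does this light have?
631.94 nm

Using the wave equation: c = fλ

Solving for wavelength:
λ = c/f = (3×10⁸ m/s) / (4.744e+14 Hz)
λ = 631.94 nm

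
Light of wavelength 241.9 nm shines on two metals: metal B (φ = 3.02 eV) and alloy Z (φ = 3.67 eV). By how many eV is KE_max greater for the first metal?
0.6500 eV

Using KE_max = hc/λ - φ for each metal:

Photon energy: E = hc/λ = 5.1254 eV

For metal B (φ₁ = 3.02 eV):
KE₁ = E - φ₁ = 5.1254 - 3.02 = 2.1054 eV

For alloy Z (φ₂ = 3.67 eV):
KE₂ = E - φ₂ = 5.1254 - 3.67 = 1.4554 eV

Difference:
ΔKE = KE₁ - KE₂ = 2.1054 - 1.4554 = 0.6500 eV

Note: The difference equals the difference in work functions: 3.67 - 3.02 = 0.65 eV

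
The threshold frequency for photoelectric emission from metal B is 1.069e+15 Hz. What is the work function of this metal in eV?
4.42 eV

At the threshold frequency, photon energy equals work function:
φ = hf₀

Calculating:
φ = (6.626×10⁻³⁴ J·s)(1.069e+15 Hz)
φ = 4.42 eV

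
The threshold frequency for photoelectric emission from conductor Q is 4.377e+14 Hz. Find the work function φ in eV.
1.81 eV

At the threshold frequency, photon energy equals work function:
φ = hf₀

Calculating:
φ = (6.626×10⁻³⁴ J·s)(4.377e+14 Hz)
φ = 1.81 eV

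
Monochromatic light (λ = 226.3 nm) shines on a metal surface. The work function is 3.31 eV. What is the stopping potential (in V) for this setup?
2.1688 V

The stopping potential V_s satisfies: eV_s = KE_max

First, find KE_max using Einstein's equation:
E_photon = hc/λ = 5.4788 eV
KE_max = E_photon - φ = 5.4788 - 3.31 = 2.1688 eV

Since eV_s = KE_max:
V_s = KE_max/e = 2.1688 V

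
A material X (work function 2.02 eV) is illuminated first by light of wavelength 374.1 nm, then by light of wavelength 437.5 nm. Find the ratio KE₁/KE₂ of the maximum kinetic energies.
1.5901

Using Einstein's equation: KE_max = hc/λ - φ

For λ₁ = 374.1 nm:
E₁ = hc/λ₁ = 3.3142 eV
KE₁ = E₁ - φ = 3.3142 - 2.02 = 1.2942 eV

For λ₂ = 437.5 nm:
E₂ = hc/λ₂ = 2.8339 eV
KE₂ = E₂ - φ = 2.8339 - 2.02 = 0.8139 eV

Ratio: KE₁/KE₂ = 1.2942/0.8139 = 1.5901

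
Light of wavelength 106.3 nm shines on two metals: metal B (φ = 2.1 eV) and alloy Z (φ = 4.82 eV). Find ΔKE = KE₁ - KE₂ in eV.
2.7200 eV

Using KE_max = hc/λ - φ for each metal:

Photon energy: E = hc/λ = 11.6636 eV

For metal B (φ₁ = 2.1 eV):
KE₁ = E - φ₁ = 11.6636 - 2.1 = 9.5636 eV

For alloy Z (φ₂ = 4.82 eV):
KE₂ = E - φ₂ = 11.6636 - 4.82 = 6.8436 eV

Difference:
ΔKE = KE₁ - KE₂ = 9.5636 - 6.8436 = 2.7200 eV

Note: The difference equals the difference in work functions: 4.82 - 2.1 = 2.72 eV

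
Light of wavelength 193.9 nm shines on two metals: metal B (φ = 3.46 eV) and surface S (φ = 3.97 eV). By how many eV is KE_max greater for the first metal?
0.5100 eV

Using KE_max = hc/λ - φ for each metal:

Photon energy: E = hc/λ = 6.3942 eV

For metal B (φ₁ = 3.46 eV):
KE₁ = E - φ₁ = 6.3942 - 3.46 = 2.9342 eV

For surface S (φ₂ = 3.97 eV):
KE₂ = E - φ₂ = 6.3942 - 3.97 = 2.4242 eV

Difference:
ΔKE = KE₁ - KE₂ = 2.9342 - 2.4242 = 0.5100 eV

Note: The difference equals the difference in work functions: 3.97 - 3.46 = 0.51 eV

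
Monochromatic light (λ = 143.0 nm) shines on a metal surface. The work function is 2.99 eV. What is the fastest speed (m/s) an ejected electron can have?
1.4135e+06 m/s

First, find the maximum kinetic energy:
E_photon = hc/λ = 8.6702 eV
KE_max = E_photon - φ = 8.6702 - 2.99 = 5.6802 eV

Convert to Joules: KE_max = 5.6802 × 1.602×10⁻¹⁹ J = 9.1007e-19 J

Then use KE = ½mv² to find velocity:
v = √(2·KE/m) = √(2 × 9.1007e-19 J / 9.109e-31 kg)
v = 1.4135e+06 m/s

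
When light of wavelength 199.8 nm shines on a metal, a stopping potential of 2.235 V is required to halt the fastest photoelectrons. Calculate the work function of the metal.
3.97 eV

The stopping potential gives the maximum kinetic energy: KE_max = eV_s = 2.235 eV

From Einstein's photoelectric equation: KE_max = hc/λ - φ
Rearranging: φ = hc/λ - KE_max

Calculate photon energy:
E_photon = hc/λ = (6.626×10⁻³⁴ J·s)(3×10⁸ m/s) / (199.8×10⁻⁹ m) = 6.2054 eV

Therefore:
φ = 6.2054 - 2.235 = 3.97 eV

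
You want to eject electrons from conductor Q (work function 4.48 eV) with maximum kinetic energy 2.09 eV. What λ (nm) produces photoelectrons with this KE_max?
188.71 nm

From Einstein's equation: KE_max = hc/λ - φ

Rearranging for λ:
hc/λ = KE_max + φ
λ = hc/(KE_max + φ)

Required photon energy:
E_photon = KE_max + φ = 2.09 + 4.48 = 6.57 eV

Required wavelength:
λ = hc/E_photon = (6.626×10⁻³⁴)(3×10⁸) / (6.57 × 1.602×10⁻¹⁹)
λ = 188.71 nm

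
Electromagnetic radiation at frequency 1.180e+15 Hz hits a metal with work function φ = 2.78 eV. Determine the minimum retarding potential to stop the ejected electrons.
2.1001 V

The stopping potential V_s satisfies: eV_s = KE_max

First, find KE_max using Einstein's equation:
E_photon = hf = (6.626×10⁻³⁴ J·s)(1.180e+15 Hz) = 4.8801 eV
KE_max = E_photon - φ = 4.8801 - 2.78 = 2.1001 eV

Since eV_s = KE_max:
V_s = KE_max/e = 2.1001 V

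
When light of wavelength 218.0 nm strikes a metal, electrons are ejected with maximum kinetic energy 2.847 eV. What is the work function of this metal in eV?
2.84 eV

From Einstein's photoelectric equation: KE_max = hf - φ = hc/λ - φ

Rearranging for φ:
φ = hc/λ - KE_max

Calculate photon energy:
E_photon = hc/λ = 5.6873 eV

Therefore:
φ = 5.6873 - 2.847 = 2.84 eV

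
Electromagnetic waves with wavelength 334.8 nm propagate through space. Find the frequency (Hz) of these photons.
8.9544e+14 Hz

Using the wave equation: c = fλ

Solving for frequency:
f = c/λ = (3×10⁸ m/s) / (334.8×10⁻⁹ m)
f = 8.9544e+14 Hz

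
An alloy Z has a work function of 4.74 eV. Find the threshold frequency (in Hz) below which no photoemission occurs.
1.1461e+15 Hz

The threshold frequency is when the photon energy equals the work function:
hf₀ = φ

Solving for f₀:
f₀ = φ/h = (4.74 eV × 1.602×10⁻¹⁹ J/eV) / (6.626×10⁻³⁴ J·s)
f₀ = 1.1461e+15 Hz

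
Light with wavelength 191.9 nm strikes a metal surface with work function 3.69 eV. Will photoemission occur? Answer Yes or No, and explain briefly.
Yes

For photoemission, the photon energy must exceed the work function.

Photon energy: E = hc/λ = 6.4609 eV
Work function: φ = 3.69 eV

Since E_photon (6.4609 eV) > φ (3.69 eV), photoemission WILL occur.
The threshold wavelength is λ₀ = hc/φ = 336.0 nm.
Since 191.9 nm < 336.0 nm, the light has sufficient energy.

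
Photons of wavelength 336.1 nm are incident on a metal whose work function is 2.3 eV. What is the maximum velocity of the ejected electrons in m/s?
6.9898e+05 m/s

First, find the maximum kinetic energy:
E_photon = hc/λ = 3.6889 eV
KE_max = E_photon - φ = 3.6889 - 2.3 = 1.3889 eV

Convert to Joules: KE_max = 1.3889 × 1.602×10⁻¹⁹ J = 2.2253e-19 J

Then use KE = ½mv² to find velocity:
v = √(2·KE/m) = √(2 × 2.2253e-19 J / 9.109e-31 kg)
v = 6.9898e+05 m/s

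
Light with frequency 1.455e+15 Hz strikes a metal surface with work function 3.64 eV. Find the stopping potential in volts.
2.3774 V

The stopping potential V_s satisfies: eV_s = KE_max

First, find KE_max using Einstein's equation:
E_photon = hf = (6.626×10⁻³⁴ J·s)(1.455e+15 Hz) = 6.0174 eV
KE_max = E_photon - φ = 6.0174 - 3.64 = 2.3774 eV

Since eV_s = KE_max:
V_s = KE_max/e = 2.3774 V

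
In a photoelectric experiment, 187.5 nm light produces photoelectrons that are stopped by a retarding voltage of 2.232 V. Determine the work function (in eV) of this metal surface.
4.38 eV

The stopping potential gives the maximum kinetic energy: KE_max = eV_s = 2.232 eV

From Einstein's photoelectric equation: KE_max = hc/λ - φ
Rearranging: φ = hc/λ - KE_max

Calculate photon energy:
E_photon = hc/λ = (6.626×10⁻³⁴ J·s)(3×10⁸ m/s) / (187.5×10⁻⁹ m) = 6.6125 eV

Therefore:
φ = 6.6125 - 2.232 = 4.38 eV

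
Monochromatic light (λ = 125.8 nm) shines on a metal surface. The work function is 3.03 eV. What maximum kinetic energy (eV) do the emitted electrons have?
6.8257 eV

Using Einstein's photoelectric equation: KE_max = hf - φ = hc/λ - φ

First, calculate the photon energy:
E_photon = hc/λ = (6.626×10⁻³⁴ J·s)(3×10⁸ m/s) / (125.8×10⁻⁹ m)
E_photon = 9.8557 eV

Then, the maximum kinetic energy:
KE_max = E_photon - φ = 9.8557 eV - 3.03 eV = 6.8257 eV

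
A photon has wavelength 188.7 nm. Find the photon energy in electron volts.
6.5704 eV

Using E = hf = hc/λ:

E = hc/λ = (6.626×10⁻³⁴ J·s)(3×10⁸ m/s) / (188.7×10⁻⁹ m)
E = 6.5704 eV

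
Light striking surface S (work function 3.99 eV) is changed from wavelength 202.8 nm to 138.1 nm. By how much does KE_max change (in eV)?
2.8642 eV

Using Einstein's equation: KE_max = hc/λ - φ

For λ₁ = 202.8 nm:
KE₁ = hc/λ₁ - φ = 6.1136 - 3.99 = 2.1236 eV

For λ₂ = 138.1 nm:
KE₂ = hc/λ₂ - φ = 8.9779 - 3.99 = 4.9879 eV

Change in KE:
ΔKE = KE₂ - KE₁ = 4.9879 - 2.1236 = 2.8642 eV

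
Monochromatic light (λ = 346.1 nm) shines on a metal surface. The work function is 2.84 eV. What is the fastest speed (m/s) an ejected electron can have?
5.1100e+05 m/s

First, find the maximum kinetic energy:
E_photon = hc/λ = 3.5823 eV
KE_max = E_photon - φ = 3.5823 - 2.84 = 0.7423 eV

Convert to Joules: KE_max = 0.7423 × 1.602×10⁻¹⁹ J = 1.1893e-19 J

Then use KE = ½mv² to find velocity:
v = √(2·KE/m) = √(2 × 1.1893e-19 J / 9.109e-31 kg)
v = 5.1100e+05 m/s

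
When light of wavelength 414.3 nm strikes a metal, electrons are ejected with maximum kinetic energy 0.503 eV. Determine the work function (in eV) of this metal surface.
2.49 eV

From Einstein's photoelectric equation: KE_max = hf - φ = hc/λ - φ

Rearranging for φ:
φ = hc/λ - KE_max

Calculate photon energy:
E_photon = hc/λ = 2.9926 eV

Therefore:
φ = 2.9926 - 0.503 = 2.49 eV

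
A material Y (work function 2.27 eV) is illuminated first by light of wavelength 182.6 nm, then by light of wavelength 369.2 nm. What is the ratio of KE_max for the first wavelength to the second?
4.1536

Using Einstein's equation: KE_max = hc/λ - φ

For λ₁ = 182.6 nm:
E₁ = hc/λ₁ = 6.7899 eV
KE₁ = E₁ - φ = 6.7899 - 2.27 = 4.5199 eV

For λ₂ = 369.2 nm:
E₂ = hc/λ₂ = 3.3582 eV
KE₂ = E₂ - φ = 3.3582 - 2.27 = 1.0882 eV

Ratio: KE₁/KE₂ = 4.5199/1.0882 = 4.1536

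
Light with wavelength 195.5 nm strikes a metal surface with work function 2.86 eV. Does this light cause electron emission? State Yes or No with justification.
Yes

For photoemission, the photon energy must exceed the work function.

Photon energy: E = hc/λ = 6.3419 eV
Work function: φ = 2.86 eV

Since E_photon (6.3419 eV) > φ (2.86 eV), photoemission WILL occur.
The threshold wavelength is λ₀ = hc/φ = 433.5 nm.
Since 195.5 nm < 433.5 nm, the light has sufficient energy.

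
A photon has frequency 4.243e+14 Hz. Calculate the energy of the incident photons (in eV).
1.7548 eV

Using E = hf:

E = hf = (6.626×10⁻³⁴ J·s)(4.243e+14 Hz)
E = 1.7548 eV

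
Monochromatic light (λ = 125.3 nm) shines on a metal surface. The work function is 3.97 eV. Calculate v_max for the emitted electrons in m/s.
1.4437e+06 m/s

First, find the maximum kinetic energy:
E_photon = hc/λ = 9.8950 eV
KE_max = E_photon - φ = 9.8950 - 3.97 = 5.9250 eV

Convert to Joules: KE_max = 5.9250 × 1.602×10⁻¹⁹ J = 9.4929e-19 J

Then use KE = ½mv² to find velocity:
v = √(2·KE/m) = √(2 × 9.4929e-19 J / 9.109e-31 kg)
v = 1.4437e+06 m/s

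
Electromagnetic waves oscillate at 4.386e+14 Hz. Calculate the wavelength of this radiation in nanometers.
683.52 nm

Using the wave equation: c = fλ

Solving for wavelength:
λ = c/f = (3×10⁸ m/s) / (4.386e+14 Hz)
λ = 683.52 nm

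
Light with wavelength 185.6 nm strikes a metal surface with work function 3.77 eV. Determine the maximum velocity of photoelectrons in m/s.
1.0118e+06 m/s

First, find the maximum kinetic energy:
E_photon = hc/λ = 6.6802 eV
KE_max = E_photon - φ = 6.6802 - 3.77 = 2.9102 eV

Convert to Joules: KE_max = 2.9102 × 1.602×10⁻¹⁹ J = 4.6626e-19 J

Then use KE = ½mv² to find velocity:
v = √(2·KE/m) = √(2 × 4.6626e-19 J / 9.109e-31 kg)
v = 1.0118e+06 m/s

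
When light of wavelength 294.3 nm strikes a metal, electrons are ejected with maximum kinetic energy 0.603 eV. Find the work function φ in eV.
3.61 eV

From Einstein's photoelectric equation: KE_max = hf - φ = hc/λ - φ

Rearranging for φ:
φ = hc/λ - KE_max

Calculate photon energy:
E_photon = hc/λ = 4.2129 eV

Therefore:
φ = 4.2129 - 0.603 = 3.61 eV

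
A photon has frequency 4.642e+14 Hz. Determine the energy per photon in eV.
1.9198 eV

Using E = hf:

E = hf = (6.626×10⁻³⁴ J·s)(4.642e+14 Hz)
E = 1.9198 eV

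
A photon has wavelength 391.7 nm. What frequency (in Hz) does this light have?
7.6536e+14 Hz

Using the wave equation: c = fλ

Solving for frequency:
f = c/λ = (3×10⁸ m/s) / (391.7×10⁻⁹ m)
f = 7.6536e+14 Hz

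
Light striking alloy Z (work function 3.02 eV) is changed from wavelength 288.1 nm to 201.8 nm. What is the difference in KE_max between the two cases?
1.8404 eV

Using Einstein's equation: KE_max = hc/λ - φ

For λ₁ = 288.1 nm:
KE₁ = hc/λ₁ - φ = 4.3035 - 3.02 = 1.2835 eV

For λ₂ = 201.8 nm:
KE₂ = hc/λ₂ - φ = 6.1439 - 3.02 = 3.1239 eV

Change in KE:
ΔKE = KE₂ - KE₁ = 3.1239 - 1.2835 = 1.8404 eV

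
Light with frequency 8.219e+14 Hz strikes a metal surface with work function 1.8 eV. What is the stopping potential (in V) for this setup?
1.5991 V

The stopping potential V_s satisfies: eV_s = KE_max

First, find KE_max using Einstein's equation:
E_photon = hf = (6.626×10⁻³⁴ J·s)(8.219e+14 Hz) = 3.3991 eV
KE_max = E_photon - φ = 3.3991 - 1.8 = 1.5991 eV

Since eV_s = KE_max:
V_s = KE_max/e = 1.5991 V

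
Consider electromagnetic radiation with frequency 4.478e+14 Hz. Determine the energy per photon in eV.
1.8520 eV

Using E = hf:

E = hf = (6.626×10⁻³⁴ J·s)(4.478e+14 Hz)
E = 1.8520 eV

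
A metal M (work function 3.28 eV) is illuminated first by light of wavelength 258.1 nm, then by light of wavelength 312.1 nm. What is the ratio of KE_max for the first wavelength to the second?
2.2001

Using Einstein's equation: KE_max = hc/λ - φ

For λ₁ = 258.1 nm:
E₁ = hc/λ₁ = 4.8037 eV
KE₁ = E₁ - φ = 4.8037 - 3.28 = 1.5237 eV

For λ₂ = 312.1 nm:
E₂ = hc/λ₂ = 3.9726 eV
KE₂ = E₂ - φ = 3.9726 - 3.28 = 0.6926 eV

Ratio: KE₁/KE₂ = 1.5237/0.6926 = 2.2001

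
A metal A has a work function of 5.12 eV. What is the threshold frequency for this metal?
1.2380e+15 Hz

The threshold frequency is when the photon energy equals the work function:
hf₀ = φ

Solving for f₀:
f₀ = φ/h = (5.12 eV × 1.602×10⁻¹⁹ J/eV) / (6.626×10⁻³⁴ J·s)
f₀ = 1.2380e+15 Hz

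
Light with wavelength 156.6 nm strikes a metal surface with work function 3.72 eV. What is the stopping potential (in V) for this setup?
4.1973 V

The stopping potential V_s satisfies: eV_s = KE_max

First, find KE_max using Einstein's equation:
E_photon = hc/λ = 7.9173 eV
KE_max = E_photon - φ = 7.9173 - 3.72 = 4.1973 eV

Since eV_s = KE_max:
V_s = KE_max/e = 4.1973 V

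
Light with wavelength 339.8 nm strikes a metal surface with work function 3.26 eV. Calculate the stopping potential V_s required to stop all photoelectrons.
0.3887 V

The stopping potential V_s satisfies: eV_s = KE_max

First, find KE_max using Einstein's equation:
E_photon = hc/λ = 3.6487 eV
KE_max = E_photon - φ = 3.6487 - 3.26 = 0.3887 eV

Since eV_s = KE_max:
V_s = KE_max/e = 0.3887 V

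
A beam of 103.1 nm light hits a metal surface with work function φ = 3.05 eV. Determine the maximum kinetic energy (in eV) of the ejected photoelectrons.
8.9756 eV

Using Einstein's photoelectric equation: KE_max = hf - φ = hc/λ - φ

First, calculate the photon energy:
E_photon = hc/λ = (6.626×10⁻³⁴ J·s)(3×10⁸ m/s) / (103.1×10⁻⁹ m)
E_photon = 12.0256 eV

Then, the maximum kinetic energy:
KE_max = E_photon - φ = 12.0256 eV - 3.05 eV = 8.9756 eV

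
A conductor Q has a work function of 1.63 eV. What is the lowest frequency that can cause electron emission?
3.9413e+14 Hz

The threshold frequency is when the photon energy equals the work function:
hf₀ = φ

Solving for f₀:
f₀ = φ/h = (1.63 eV × 1.602×10⁻¹⁹ J/eV) / (6.626×10⁻³⁴ J·s)
f₀ = 3.9413e+14 Hz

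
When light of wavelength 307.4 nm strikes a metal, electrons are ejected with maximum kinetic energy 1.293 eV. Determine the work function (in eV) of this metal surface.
2.74 eV

From Einstein's photoelectric equation: KE_max = hf - φ = hc/λ - φ

Rearranging for φ:
φ = hc/λ - KE_max

Calculate photon energy:
E_photon = hc/λ = 4.0333 eV

Therefore:
φ = 4.0333 - 1.293 = 2.74 eV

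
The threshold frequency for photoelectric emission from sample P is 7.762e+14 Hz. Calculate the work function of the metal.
3.21 eV

At the threshold frequency, photon energy equals work function:
φ = hf₀

Calculating:
φ = (6.626×10⁻³⁴ J·s)(7.762e+14 Hz)
φ = 3.21 eV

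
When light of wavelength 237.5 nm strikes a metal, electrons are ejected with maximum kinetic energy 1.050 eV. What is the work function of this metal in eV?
4.17 eV

From Einstein's photoelectric equation: KE_max = hf - φ = hc/λ - φ

Rearranging for φ:
φ = hc/λ - KE_max

Calculate photon energy:
E_photon = hc/λ = 5.2204 eV

Therefore:
φ = 5.2204 - 1.050 = 4.17 eV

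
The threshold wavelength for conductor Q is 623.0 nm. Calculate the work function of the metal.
1.99 eV

At the threshold wavelength, photon energy equals work function:
φ = hc/λ₀

Calculating:
φ = (6.626×10⁻³⁴ J·s)(3×10⁸ m/s) / (623.0×10⁻⁹ m)
φ = 1.99 eV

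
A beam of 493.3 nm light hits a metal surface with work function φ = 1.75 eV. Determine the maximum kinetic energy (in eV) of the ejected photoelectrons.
0.7634 eV

Using Einstein's photoelectric equation: KE_max = hf - φ = hc/λ - φ

First, calculate the photon energy:
E_photon = hc/λ = (6.626×10⁻³⁴ J·s)(3×10⁸ m/s) / (493.3×10⁻⁹ m)
E_photon = 2.5134 eV

Then, the maximum kinetic energy:
KE_max = E_photon - φ = 2.5134 eV - 1.75 eV = 0.7634 eV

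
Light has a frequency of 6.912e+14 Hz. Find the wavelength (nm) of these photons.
433.73 nm

Using the wave equation: c = fλ

Solving for wavelength:
λ = c/f = (3×10⁸ m/s) / (6.912e+14 Hz)
λ = 433.73 nm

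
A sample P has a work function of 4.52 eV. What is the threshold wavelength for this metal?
274.30 nm

The threshold wavelength is when the photon energy equals the work function:
hc/λ₀ = φ

Solving for λ₀:
λ₀ = hc/φ = (6.626×10⁻³⁴ J·s)(3×10⁸ m/s) / (4.52 eV × 1.602×10⁻¹⁹ J/eV)
λ₀ = 274.30 nm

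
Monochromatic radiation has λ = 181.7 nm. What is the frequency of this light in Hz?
1.6499e+15 Hz

Using the wave equation: c = fλ

Solving for frequency:
f = c/λ = (3×10⁸ m/s) / (181.7×10⁻⁹ m)
f = 1.6499e+15 Hz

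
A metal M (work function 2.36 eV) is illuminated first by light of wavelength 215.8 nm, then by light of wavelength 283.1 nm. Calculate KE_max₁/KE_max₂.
1.6763

Using Einstein's equation: KE_max = hc/λ - φ

For λ₁ = 215.8 nm:
E₁ = hc/λ₁ = 5.7453 eV
KE₁ = E₁ - φ = 5.7453 - 2.36 = 3.3853 eV

For λ₂ = 283.1 nm:
E₂ = hc/λ₂ = 4.3795 eV
KE₂ = E₂ - φ = 4.3795 - 2.36 = 2.0195 eV

Ratio: KE₁/KE₂ = 3.3853/2.0195 = 1.6763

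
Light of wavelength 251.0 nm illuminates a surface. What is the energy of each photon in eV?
4.9396 eV

Using E = hf = hc/λ:

E = hc/λ = (6.626×10⁻³⁴ J·s)(3×10⁸ m/s) / (251.0×10⁻⁹ m)
E = 4.9396 eV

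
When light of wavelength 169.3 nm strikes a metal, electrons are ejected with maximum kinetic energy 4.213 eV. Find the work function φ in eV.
3.11 eV

From Einstein's photoelectric equation: KE_max = hf - φ = hc/λ - φ

Rearranging for φ:
φ = hc/λ - KE_max

Calculate photon energy:
E_photon = hc/λ = 7.3233 eV

Therefore:
φ = 7.3233 - 4.213 = 3.11 eV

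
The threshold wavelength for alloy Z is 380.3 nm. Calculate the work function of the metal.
3.26 eV

At the threshold wavelength, photon energy equals work function:
φ = hc/λ₀

Calculating:
φ = (6.626×10⁻³⁴ J·s)(3×10⁸ m/s) / (380.3×10⁻⁹ m)
φ = 3.26 eV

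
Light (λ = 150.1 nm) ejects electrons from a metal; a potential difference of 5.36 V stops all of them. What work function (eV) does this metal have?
2.90 eV

The stopping potential gives the maximum kinetic energy: KE_max = eV_s = 5.36 eV

From Einstein's photoelectric equation: KE_max = hc/λ - φ
Rearranging: φ = hc/λ - KE_max

Calculate photon energy:
E_photon = hc/λ = (6.626×10⁻³⁴ J·s)(3×10⁸ m/s) / (150.1×10⁻⁹ m) = 8.2601 eV

Therefore:
φ = 8.2601 - 5.36 = 2.90 eV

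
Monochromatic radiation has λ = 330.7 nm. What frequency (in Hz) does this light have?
9.0654e+14 Hz

Using the wave equation: c = fλ

Solving for frequency:
f = c/λ = (3×10⁸ m/s) / (330.7×10⁻⁹ m)
f = 9.0654e+14 Hz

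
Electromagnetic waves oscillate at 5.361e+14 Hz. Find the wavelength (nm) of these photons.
559.21 nm

Using the wave equation: c = fλ

Solving for wavelength:
λ = c/f = (3×10⁸ m/s) / (5.361e+14 Hz)
λ = 559.21 nm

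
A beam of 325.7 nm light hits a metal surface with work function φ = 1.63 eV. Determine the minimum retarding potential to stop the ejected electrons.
2.1767 V

The stopping potential V_s satisfies: eV_s = KE_max

First, find KE_max using Einstein's equation:
E_photon = hc/λ = 3.8067 eV
KE_max = E_photon - φ = 3.8067 - 1.63 = 2.1767 eV

Since eV_s = KE_max:
V_s = KE_max/e = 2.1767 V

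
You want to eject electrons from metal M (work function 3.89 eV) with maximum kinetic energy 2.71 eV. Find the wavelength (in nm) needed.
187.85 nm

From Einstein's equation: KE_max = hc/λ - φ

Rearranging for λ:
hc/λ = KE_max + φ
λ = hc/(KE_max + φ)

Required photon energy:
E_photon = KE_max + φ = 2.71 + 3.89 = 6.60 eV

Required wavelength:
λ = hc/E_photon = (6.626×10⁻³⁴)(3×10⁸) / (6.60 × 1.602×10⁻¹⁹)
λ = 187.85 nm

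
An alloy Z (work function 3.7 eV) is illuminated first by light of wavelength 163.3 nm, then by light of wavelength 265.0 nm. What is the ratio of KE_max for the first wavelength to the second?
3.9773

Using Einstein's equation: KE_max = hc/λ - φ

For λ₁ = 163.3 nm:
E₁ = hc/λ₁ = 7.5924 eV
KE₁ = E₁ - φ = 7.5924 - 3.7 = 3.8924 eV

For λ₂ = 265.0 nm:
E₂ = hc/λ₂ = 4.6786 eV
KE₂ = E₂ - φ = 4.6786 - 3.7 = 0.9786 eV

Ratio: KE₁/KE₂ = 3.8924/0.9786 = 3.9773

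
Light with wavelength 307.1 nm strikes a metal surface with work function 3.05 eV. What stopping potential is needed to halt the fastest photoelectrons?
0.9873 V

The stopping potential V_s satisfies: eV_s = KE_max

First, find KE_max using Einstein's equation:
E_photon = hc/λ = 4.0373 eV
KE_max = E_photon - φ = 4.0373 - 3.05 = 0.9873 eV

Since eV_s = KE_max:
V_s = KE_max/e = 0.9873 V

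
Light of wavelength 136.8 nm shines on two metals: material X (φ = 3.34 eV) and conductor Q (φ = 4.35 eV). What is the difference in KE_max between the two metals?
1.0100 eV

Using KE_max = hc/λ - φ for each metal:

Photon energy: E = hc/λ = 9.0632 eV

For material X (φ₁ = 3.34 eV):
KE₁ = E - φ₁ = 9.0632 - 3.34 = 5.7232 eV

For conductor Q (φ₂ = 4.35 eV):
KE₂ = E - φ₂ = 9.0632 - 4.35 = 4.7132 eV

Difference:
ΔKE = KE₁ - KE₂ = 5.7232 - 4.7132 = 1.0100 eV

Note: The difference equals the difference in work functions: 4.35 - 3.34 = 1.01 eV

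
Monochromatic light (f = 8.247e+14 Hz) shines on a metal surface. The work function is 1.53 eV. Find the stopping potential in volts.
1.8807 V

The stopping potential V_s satisfies: eV_s = KE_max

First, find KE_max using Einstein's equation:
E_photon = hf = (6.626×10⁻³⁴ J·s)(8.247e+14 Hz) = 3.4107 eV
KE_max = E_photon - φ = 3.4107 - 1.53 = 1.8807 eV

Since eV_s = KE_max:
V_s = KE_max/e = 1.8807 V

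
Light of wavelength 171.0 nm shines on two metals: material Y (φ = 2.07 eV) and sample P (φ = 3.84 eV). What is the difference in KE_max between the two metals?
1.7700 eV

Using KE_max = hc/λ - φ for each metal:

Photon energy: E = hc/λ = 7.2505 eV

For material Y (φ₁ = 2.07 eV):
KE₁ = E - φ₁ = 7.2505 - 2.07 = 5.1805 eV

For sample P (φ₂ = 3.84 eV):
KE₂ = E - φ₂ = 7.2505 - 3.84 = 3.4105 eV

Difference:
ΔKE = KE₁ - KE₂ = 5.1805 - 3.4105 = 1.7700 eV

Note: The difference equals the difference in work functions: 3.84 - 2.07 = 1.77 eV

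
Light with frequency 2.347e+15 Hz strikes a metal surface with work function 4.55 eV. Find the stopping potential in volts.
5.1564 V

The stopping potential V_s satisfies: eV_s = KE_max

First, find KE_max using Einstein's equation:
E_photon = hf = (6.626×10⁻³⁴ J·s)(2.347e+15 Hz) = 9.7064 eV
KE_max = E_photon - φ = 9.7064 - 4.55 = 5.1564 eV

Since eV_s = KE_max:
V_s = KE_max/e = 5.1564 V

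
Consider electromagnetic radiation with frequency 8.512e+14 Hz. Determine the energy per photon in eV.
3.5203 eV

Using E = hf:

E = hf = (6.626×10⁻³⁴ J·s)(8.512e+14 Hz)
E = 3.5203 eV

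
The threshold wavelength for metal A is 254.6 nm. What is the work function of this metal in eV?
4.87 eV

At the threshold wavelength, photon energy equals work function:
φ = hc/λ₀

Calculating:
φ = (6.626×10⁻³⁴ J·s)(3×10⁸ m/s) / (254.6×10⁻⁹ m)
φ = 4.87 eV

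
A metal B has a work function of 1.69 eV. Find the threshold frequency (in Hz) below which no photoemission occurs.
4.0864e+14 Hz

The threshold frequency is when the photon energy equals the work function:
hf₀ = φ

Solving for f₀:
f₀ = φ/h = (1.69 eV × 1.602×10⁻¹⁹ J/eV) / (6.626×10⁻³⁴ J·s)
f₀ = 4.0864e+14 Hz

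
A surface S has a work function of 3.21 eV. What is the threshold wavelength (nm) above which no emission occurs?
386.24 nm

The threshold wavelength is when the photon energy equals the work function:
hc/λ₀ = φ

Solving for λ₀:
λ₀ = hc/φ = (6.626×10⁻³⁴ J·s)(3×10⁸ m/s) / (3.21 eV × 1.602×10⁻¹⁹ J/eV)
λ₀ = 386.24 nm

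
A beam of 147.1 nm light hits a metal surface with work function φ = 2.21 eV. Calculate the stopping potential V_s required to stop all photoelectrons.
6.2186 V

The stopping potential V_s satisfies: eV_s = KE_max

First, find KE_max using Einstein's equation:
E_photon = hc/λ = 8.4286 eV
KE_max = E_photon - φ = 8.4286 - 2.21 = 6.2186 eV

Since eV_s = KE_max:
V_s = KE_max/e = 6.2186 V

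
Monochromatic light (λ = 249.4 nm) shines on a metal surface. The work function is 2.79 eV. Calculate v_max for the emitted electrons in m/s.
8.7596e+05 m/s

First, find the maximum kinetic energy:
E_photon = hc/λ = 4.9713 eV
KE_max = E_photon - φ = 4.9713 - 2.79 = 2.1813 eV

Convert to Joules: KE_max = 2.1813 × 1.602×10⁻¹⁹ J = 3.4948e-19 J

Then use KE = ½mv² to find velocity:
v = √(2·KE/m) = √(2 × 3.4948e-19 J / 9.109e-31 kg)
v = 8.7596e+05 m/s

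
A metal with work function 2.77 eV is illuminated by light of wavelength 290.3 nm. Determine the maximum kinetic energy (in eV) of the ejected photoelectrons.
1.5009 eV

Using Einstein's photoelectric equation: KE_max = hf - φ = hc/λ - φ

First, calculate the photon energy:
E_photon = hc/λ = (6.626×10⁻³⁴ J·s)(3×10⁸ m/s) / (290.3×10⁻⁹ m)
E_photon = 4.2709 eV

Then, the maximum kinetic energy:
KE_max = E_photon - φ = 4.2709 eV - 2.77 eV = 1.5009 eV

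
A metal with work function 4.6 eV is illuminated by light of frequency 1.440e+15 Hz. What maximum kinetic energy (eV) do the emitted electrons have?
1.3554 eV

Using Einstein's photoelectric equation: KE_max = hf - φ

First, calculate the photon energy:
E_photon = hf = (6.626×10⁻³⁴ J·s)(1.440e+15 Hz)
E_photon = 5.9554 eV

Then, the maximum kinetic energy:
KE_max = E_photon - φ = 5.9554 eV - 4.6 eV = 1.3554 eV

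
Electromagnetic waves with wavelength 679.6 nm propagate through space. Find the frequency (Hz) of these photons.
4.4113e+14 Hz

Using the wave equation: c = fλ

Solving for frequency:
f = c/λ = (3×10⁸ m/s) / (679.6×10⁻⁹ m)
f = 4.4113e+14 Hz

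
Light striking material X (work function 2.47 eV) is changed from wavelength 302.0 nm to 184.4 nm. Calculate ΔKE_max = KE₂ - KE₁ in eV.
2.6182 eV

Using Einstein's equation: KE_max = hc/λ - φ

For λ₁ = 302.0 nm:
KE₁ = hc/λ₁ - φ = 4.1054 - 2.47 = 1.6354 eV

For λ₂ = 184.4 nm:
KE₂ = hc/λ₂ - φ = 6.7237 - 2.47 = 4.2537 eV

Change in KE:
ΔKE = KE₂ - KE₁ = 4.2537 - 1.6354 = 2.6182 eV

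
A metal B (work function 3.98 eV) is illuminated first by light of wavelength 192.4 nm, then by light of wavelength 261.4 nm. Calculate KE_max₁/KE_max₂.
3.2291

Using Einstein's equation: KE_max = hc/λ - φ

For λ₁ = 192.4 nm:
E₁ = hc/λ₁ = 6.4441 eV
KE₁ = E₁ - φ = 6.4441 - 3.98 = 2.4641 eV

For λ₂ = 261.4 nm:
E₂ = hc/λ₂ = 4.7431 eV
KE₂ = E₂ - φ = 4.7431 - 3.98 = 0.7631 eV

Ratio: KE₁/KE₂ = 2.4641/0.7631 = 3.2291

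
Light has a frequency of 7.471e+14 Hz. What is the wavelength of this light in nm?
401.27 nm

Using the wave equation: c = fλ

Solving for wavelength:
λ = c/f = (3×10⁸ m/s) / (7.471e+14 Hz)
λ = 401.27 nm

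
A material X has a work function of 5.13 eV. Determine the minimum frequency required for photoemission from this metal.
1.2404e+15 Hz

The threshold frequency is when the photon energy equals the work function:
hf₀ = φ

Solving for f₀:
f₀ = φ/h = (5.13 eV × 1.602×10⁻¹⁹ J/eV) / (6.626×10⁻³⁴ J·s)
f₀ = 1.2404e+15 Hz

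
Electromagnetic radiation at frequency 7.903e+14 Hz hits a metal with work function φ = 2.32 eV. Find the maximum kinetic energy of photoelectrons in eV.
0.9484 eV

Using Einstein's photoelectric equation: KE_max = hf - φ

First, calculate the photon energy:
E_photon = hf = (6.626×10⁻³⁴ J·s)(7.903e+14 Hz)
E_photon = 3.2684 eV

Then, the maximum kinetic energy:
KE_max = E_photon - φ = 3.2684 eV - 2.32 eV = 0.9484 eV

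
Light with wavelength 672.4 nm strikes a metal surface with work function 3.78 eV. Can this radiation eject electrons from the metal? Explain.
No

For photoemission, the photon energy must exceed the work function.

Photon energy: E = hc/λ = 1.8439 eV
Work function: φ = 3.78 eV

Since E_photon (1.8439 eV) < φ (3.78 eV), photoemission will NOT occur.
The threshold wavelength is λ₀ = hc/φ = 328.0 nm.
Since 672.4 nm > 328.0 nm, the photons lack sufficient energy.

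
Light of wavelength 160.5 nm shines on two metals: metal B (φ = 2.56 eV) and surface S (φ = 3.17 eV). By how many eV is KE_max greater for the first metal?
0.6100 eV

Using KE_max = hc/λ - φ for each metal:

Photon energy: E = hc/λ = 7.7249 eV

For metal B (φ₁ = 2.56 eV):
KE₁ = E - φ₁ = 7.7249 - 2.56 = 5.1649 eV

For surface S (φ₂ = 3.17 eV):
KE₂ = E - φ₂ = 7.7249 - 3.17 = 4.5549 eV

Difference:
ΔKE = KE₁ - KE₂ = 5.1649 - 4.5549 = 0.6100 eV

Note: The difference equals the difference in work functions: 3.17 - 2.56 = 0.61 eV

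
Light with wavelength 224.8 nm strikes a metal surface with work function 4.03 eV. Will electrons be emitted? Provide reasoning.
Yes

For photoemission, the photon energy must exceed the work function.

Photon energy: E = hc/λ = 5.5153 eV
Work function: φ = 4.03 eV

Since E_photon (5.5153 eV) > φ (4.03 eV), photoemission WILL occur.
The threshold wavelength is λ₀ = hc/φ = 307.7 nm.
Since 224.8 nm < 307.7 nm, the light has sufficient energy.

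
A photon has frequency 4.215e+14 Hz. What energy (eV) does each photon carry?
1.7432 eV

Using E = hf:

E = hf = (6.626×10⁻³⁴ J·s)(4.215e+14 Hz)
E = 1.7432 eV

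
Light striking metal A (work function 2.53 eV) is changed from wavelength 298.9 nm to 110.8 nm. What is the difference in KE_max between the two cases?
7.0419 eV

Using Einstein's equation: KE_max = hc/λ - φ

For λ₁ = 298.9 nm:
KE₁ = hc/λ₁ - φ = 4.1480 - 2.53 = 1.6180 eV

For λ₂ = 110.8 nm:
KE₂ = hc/λ₂ - φ = 11.1899 - 2.53 = 8.6599 eV

Change in KE:
ΔKE = KE₂ - KE₁ = 8.6599 - 1.6180 = 7.0419 eV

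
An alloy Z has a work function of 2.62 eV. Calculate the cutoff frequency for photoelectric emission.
6.3351e+14 Hz

The threshold frequency is when the photon energy equals the work function:
hf₀ = φ

Solving for f₀:
f₀ = φ/h = (2.62 eV × 1.602×10⁻¹⁹ J/eV) / (6.626×10⁻³⁴ J·s)
f₀ = 6.3351e+14 Hz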